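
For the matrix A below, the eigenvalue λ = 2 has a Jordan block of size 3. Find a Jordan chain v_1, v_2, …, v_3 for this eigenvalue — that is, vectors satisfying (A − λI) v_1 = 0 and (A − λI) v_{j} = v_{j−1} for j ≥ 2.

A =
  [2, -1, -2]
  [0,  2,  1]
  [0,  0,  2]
A Jordan chain for λ = 2 of length 3:
v_1 = (-1, 0, 0)ᵀ
v_2 = (-2, 1, 0)ᵀ
v_3 = (0, 0, 1)ᵀ

Let N = A − (2)·I. We want v_3 with N^3 v_3 = 0 but N^2 v_3 ≠ 0; then v_{j-1} := N · v_j for j = 3, …, 2.

Pick v_3 = (0, 0, 1)ᵀ.
Then v_2 = N · v_3 = (-2, 1, 0)ᵀ.
Then v_1 = N · v_2 = (-1, 0, 0)ᵀ.

Sanity check: (A − (2)·I) v_1 = (0, 0, 0)ᵀ = 0. ✓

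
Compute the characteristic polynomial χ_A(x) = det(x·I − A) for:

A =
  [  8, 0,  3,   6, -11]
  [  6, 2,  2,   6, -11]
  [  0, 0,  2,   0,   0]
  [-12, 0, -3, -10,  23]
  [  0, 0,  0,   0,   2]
x^5 - 4*x^4 - 8*x^3 + 64*x^2 - 112*x + 64

Expanding det(x·I − A) (e.g. by cofactor expansion or by noting that A is similar to its Jordan form J, which has the same characteristic polynomial as A) gives
  χ_A(x) = x^5 - 4*x^4 - 8*x^3 + 64*x^2 - 112*x + 64
which factors as (x - 2)^4*(x + 4). The eigenvalues (with algebraic multiplicities) are λ = -4 with multiplicity 1, λ = 2 with multiplicity 4.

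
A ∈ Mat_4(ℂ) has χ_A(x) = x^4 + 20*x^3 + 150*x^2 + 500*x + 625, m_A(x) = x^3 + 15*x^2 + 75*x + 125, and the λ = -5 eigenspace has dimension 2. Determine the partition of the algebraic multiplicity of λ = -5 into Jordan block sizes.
Block sizes for λ = -5: [3, 1]

Step 1 — from the characteristic polynomial, algebraic multiplicity of λ = -5 is 4. From dim ker(A − (-5)·I) = 2, there are exactly 2 Jordan blocks for λ = -5.
Step 2 — from the minimal polynomial, the factor (x + 5)^3 tells us the largest block for λ = -5 has size 3.
Step 3 — with total size 4, 2 blocks, and largest block 3, the block sizes (in nonincreasing order) are [3, 1].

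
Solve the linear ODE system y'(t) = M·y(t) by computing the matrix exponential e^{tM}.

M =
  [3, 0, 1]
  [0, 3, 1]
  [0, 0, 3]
e^{tM} =
  [exp(3*t), 0, t*exp(3*t)]
  [0, exp(3*t), t*exp(3*t)]
  [0, 0, exp(3*t)]

Strategy: write M = P · J · P⁻¹ where J is a Jordan canonical form, so e^{tM} = P · e^{tJ} · P⁻¹, and e^{tJ} can be computed block-by-block.

M has Jordan form
J =
  [3, 1, 0]
  [0, 3, 0]
  [0, 0, 3]
(up to reordering of blocks).

Per-block formulas:
  For a 1×1 block at λ = 3: exp(t · [3]) = [e^(3t)].
  For a 2×2 Jordan block J_2(3): exp(t · J_2(3)) = e^(3t)·(I + t·N), where N is the 2×2 nilpotent shift.

After assembling e^{tJ} and conjugating by P, we get:

e^{tM} =
  [exp(3*t), 0, t*exp(3*t)]
  [0, exp(3*t), t*exp(3*t)]
  [0, 0, exp(3*t)]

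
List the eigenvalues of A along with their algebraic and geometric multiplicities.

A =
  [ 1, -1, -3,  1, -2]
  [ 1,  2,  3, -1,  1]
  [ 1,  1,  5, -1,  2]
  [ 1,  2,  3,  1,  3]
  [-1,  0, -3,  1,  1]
λ = 2: alg = 5, geom = 3

Step 1 — factor the characteristic polynomial to read off the algebraic multiplicities:
  χ_A(x) = (x - 2)^5

Step 2 — compute geometric multiplicities via the rank-nullity identity g(λ) = n − rank(A − λI):
  rank(A − (2)·I) = 2, so dim ker(A − (2)·I) = n − 2 = 3

Summary:
  λ = 2: algebraic multiplicity = 5, geometric multiplicity = 3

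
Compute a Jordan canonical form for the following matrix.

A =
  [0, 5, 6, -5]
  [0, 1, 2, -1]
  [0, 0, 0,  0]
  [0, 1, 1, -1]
J_3(0) ⊕ J_1(0)

The characteristic polynomial is
  det(x·I − A) = x^4

Eigenvalues and multiplicities (the geometric multiplicity of λ is n − rank(A − λI), which equals the number of Jordan blocks for λ):
  λ = 0: algebraic multiplicity = 4, geometric multiplicity = 2

Determining the block sizes for each eigenvalue:
  λ = 0: with am = 4 and gm = 2, the partition is not yet determined (e.g. several partitions of 4 into 2 parts exist). Let N = A − (0)·I. Computing rank(N^1) = 2, rank(N^2) = 1, rank(N^3) = 0; the number of blocks of size ≥ j is rank(N^{j−1}) − rank(N^j), giving [2, 1, 1]. So we have 1 block(s) of size 3, 1 block(s) of size 1 → block sizes [3, 1]

Assembling the blocks gives a Jordan form
J =
  [0, 1, 0, 0]
  [0, 0, 1, 0]
  [0, 0, 0, 0]
  [0, 0, 0, 0]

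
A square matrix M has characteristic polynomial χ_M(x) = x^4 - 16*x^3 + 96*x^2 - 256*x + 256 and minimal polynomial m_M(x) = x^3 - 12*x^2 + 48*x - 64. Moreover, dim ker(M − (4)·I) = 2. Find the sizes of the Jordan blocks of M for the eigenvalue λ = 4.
Block sizes for λ = 4: [3, 1]

Step 1 — from the characteristic polynomial, algebraic multiplicity of λ = 4 is 4. From dim ker(M − (4)·I) = 2, there are exactly 2 Jordan blocks for λ = 4.
Step 2 — from the minimal polynomial, the factor (x − 4)^3 tells us the largest block for λ = 4 has size 3.
Step 3 — with total size 4, 2 blocks, and largest block 3, the block sizes (in nonincreasing order) are [3, 1].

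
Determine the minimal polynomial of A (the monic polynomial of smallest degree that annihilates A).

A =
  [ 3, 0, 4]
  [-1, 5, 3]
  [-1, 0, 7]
x^3 - 15*x^2 + 75*x - 125

The characteristic polynomial is χ_A(x) = (x - 5)^3, so the eigenvalues are known. The minimal polynomial is
  m_A(x) = Π_λ (x − λ)^{k_λ}
where k_λ is the size of the *largest* Jordan block for λ (equivalently, the smallest k with (A − λI)^k v = 0 for every generalised eigenvector v of λ).

  λ = 5: largest Jordan block has size 3, contributing (x − 5)^3

So m_A(x) = (x - 5)^3 = x^3 - 15*x^2 + 75*x - 125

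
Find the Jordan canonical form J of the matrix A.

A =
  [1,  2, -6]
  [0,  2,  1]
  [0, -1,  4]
J_1(1) ⊕ J_2(3)

The characteristic polynomial is
  det(x·I − A) = x^3 - 7*x^2 + 15*x - 9 = (x - 3)^2*(x - 1)

Eigenvalues and multiplicities (the geometric multiplicity of λ is n − rank(A − λI), which equals the number of Jordan blocks for λ):
  λ = 1: algebraic multiplicity = 1, geometric multiplicity = 1
  λ = 3: algebraic multiplicity = 2, geometric multiplicity = 1

Determining the block sizes for each eigenvalue:
  λ = 1: one block (gm = 1), so the single block has size am = 1 → block sizes [1]
  λ = 3: one block (gm = 1), so the single block has size am = 2 → block sizes [2]

Assembling the blocks gives a Jordan form
J =
  [1, 0, 0]
  [0, 3, 1]
  [0, 0, 3]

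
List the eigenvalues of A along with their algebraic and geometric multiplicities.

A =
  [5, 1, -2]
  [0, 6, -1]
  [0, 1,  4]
λ = 5: alg = 3, geom = 1

Step 1 — factor the characteristic polynomial to read off the algebraic multiplicities:
  χ_A(x) = (x - 5)^3

Step 2 — compute geometric multiplicities via the rank-nullity identity g(λ) = n − rank(A − λI):
  rank(A − (5)·I) = 2, so dim ker(A − (5)·I) = n − 2 = 1

Summary:
  λ = 5: algebraic multiplicity = 3, geometric multiplicity = 1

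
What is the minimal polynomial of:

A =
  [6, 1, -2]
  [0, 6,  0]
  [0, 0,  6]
x^2 - 12*x + 36

The characteristic polynomial is χ_A(x) = (x - 6)^3, so the eigenvalues are known. The minimal polynomial is
  m_A(x) = Π_λ (x − λ)^{k_λ}
where k_λ is the size of the *largest* Jordan block for λ (equivalently, the smallest k with (A − λI)^k v = 0 for every generalised eigenvector v of λ).

  λ = 6: largest Jordan block has size 2, contributing (x − 6)^2

So m_A(x) = (x - 6)^2 = x^2 - 12*x + 36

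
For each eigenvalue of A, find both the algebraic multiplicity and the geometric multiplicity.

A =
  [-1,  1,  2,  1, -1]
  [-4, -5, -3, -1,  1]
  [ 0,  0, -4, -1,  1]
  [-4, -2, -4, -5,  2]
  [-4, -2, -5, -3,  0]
λ = -3: alg = 5, geom = 3

Step 1 — factor the characteristic polynomial to read off the algebraic multiplicities:
  χ_A(x) = (x + 3)^5

Step 2 — compute geometric multiplicities via the rank-nullity identity g(λ) = n − rank(A − λI):
  rank(A − (-3)·I) = 2, so dim ker(A − (-3)·I) = n − 2 = 3

Summary:
  λ = -3: algebraic multiplicity = 5, geometric multiplicity = 3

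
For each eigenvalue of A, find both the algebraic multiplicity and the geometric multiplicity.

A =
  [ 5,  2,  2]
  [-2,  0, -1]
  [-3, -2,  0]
λ = 1: alg = 1, geom = 1; λ = 2: alg = 2, geom = 1

Step 1 — factor the characteristic polynomial to read off the algebraic multiplicities:
  χ_A(x) = (x - 2)^2*(x - 1)

Step 2 — compute geometric multiplicities via the rank-nullity identity g(λ) = n − rank(A − λI):
  rank(A − (1)·I) = 2, so dim ker(A − (1)·I) = n − 2 = 1
  rank(A − (2)·I) = 2, so dim ker(A − (2)·I) = n − 2 = 1

Summary:
  λ = 1: algebraic multiplicity = 1, geometric multiplicity = 1
  λ = 2: algebraic multiplicity = 2, geometric multiplicity = 1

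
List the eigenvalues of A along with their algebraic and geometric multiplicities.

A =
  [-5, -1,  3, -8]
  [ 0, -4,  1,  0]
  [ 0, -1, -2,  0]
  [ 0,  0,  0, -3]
λ = -5: alg = 1, geom = 1; λ = -3: alg = 3, geom = 2

Step 1 — factor the characteristic polynomial to read off the algebraic multiplicities:
  χ_A(x) = (x + 3)^3*(x + 5)

Step 2 — compute geometric multiplicities via the rank-nullity identity g(λ) = n − rank(A − λI):
  rank(A − (-5)·I) = 3, so dim ker(A − (-5)·I) = n − 3 = 1
  rank(A − (-3)·I) = 2, so dim ker(A − (-3)·I) = n − 2 = 2

Summary:
  λ = -5: algebraic multiplicity = 1, geometric multiplicity = 1
  λ = -3: algebraic multiplicity = 3, geometric multiplicity = 2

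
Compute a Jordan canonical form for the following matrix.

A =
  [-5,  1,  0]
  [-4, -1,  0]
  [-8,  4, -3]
J_2(-3) ⊕ J_1(-3)

The characteristic polynomial is
  det(x·I − A) = x^3 + 9*x^2 + 27*x + 27 = (x + 3)^3

Eigenvalues and multiplicities (the geometric multiplicity of λ is n − rank(A − λI), which equals the number of Jordan blocks for λ):
  λ = -3: algebraic multiplicity = 3, geometric multiplicity = 2

Determining the block sizes for each eigenvalue:
  λ = -3: 2 blocks summing to 3 forces exactly one block of size 2 and the rest size 1 → block sizes [2, 1]

Assembling the blocks gives a Jordan form
J =
  [-3,  1,  0]
  [ 0, -3,  0]
  [ 0,  0, -3]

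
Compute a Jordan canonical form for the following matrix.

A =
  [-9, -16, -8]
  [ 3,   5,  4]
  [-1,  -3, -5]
J_3(-3)

The characteristic polynomial is
  det(x·I − A) = x^3 + 9*x^2 + 27*x + 27 = (x + 3)^3

Eigenvalues and multiplicities (the geometric multiplicity of λ is n − rank(A − λI), which equals the number of Jordan blocks for λ):
  λ = -3: algebraic multiplicity = 3, geometric multiplicity = 1

Determining the block sizes for each eigenvalue:
  λ = -3: one block (gm = 1), so the single block has size am = 3 → block sizes [3]

Assembling the blocks gives a Jordan form
J =
  [-3,  1,  0]
  [ 0, -3,  1]
  [ 0,  0, -3]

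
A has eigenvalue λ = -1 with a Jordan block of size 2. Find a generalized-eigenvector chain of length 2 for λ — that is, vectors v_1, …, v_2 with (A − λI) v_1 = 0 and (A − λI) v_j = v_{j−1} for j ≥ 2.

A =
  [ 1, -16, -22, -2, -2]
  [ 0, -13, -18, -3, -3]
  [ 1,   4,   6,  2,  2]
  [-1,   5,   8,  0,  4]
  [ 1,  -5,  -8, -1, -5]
A Jordan chain for λ = -1 of length 2:
v_1 = (-4, -6, 4, 2, -2)ᵀ
v_2 = (1, -1, 1, 0, 0)ᵀ

Let N = A − (-1)·I. We want v_2 with N^2 v_2 = 0 but N^1 v_2 ≠ 0; then v_{j-1} := N · v_j for j = 2, …, 2.

Pick v_2 = (1, -1, 1, 0, 0)ᵀ.
Then v_1 = N · v_2 = (-4, -6, 4, 2, -2)ᵀ.

Sanity check: (A − (-1)·I) v_1 = (0, 0, 0, 0, 0)ᵀ = 0. ✓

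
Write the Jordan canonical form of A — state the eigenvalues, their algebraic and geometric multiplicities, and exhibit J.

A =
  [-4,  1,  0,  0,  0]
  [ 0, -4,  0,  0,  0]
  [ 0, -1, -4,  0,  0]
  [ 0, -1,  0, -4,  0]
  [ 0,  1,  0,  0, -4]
J_2(-4) ⊕ J_1(-4) ⊕ J_1(-4) ⊕ J_1(-4)

The characteristic polynomial is
  det(x·I − A) = x^5 + 20*x^4 + 160*x^3 + 640*x^2 + 1280*x + 1024 = (x + 4)^5

Eigenvalues and multiplicities (the geometric multiplicity of λ is n − rank(A − λI), which equals the number of Jordan blocks for λ):
  λ = -4: algebraic multiplicity = 5, geometric multiplicity = 4

Determining the block sizes for each eigenvalue:
  λ = -4: 4 blocks summing to 5 forces exactly one block of size 2 and the rest size 1 → block sizes [2, 1, 1, 1]

Assembling the blocks gives a Jordan form
J =
  [-4,  1,  0,  0,  0]
  [ 0, -4,  0,  0,  0]
  [ 0,  0, -4,  0,  0]
  [ 0,  0,  0, -4,  0]
  [ 0,  0,  0,  0, -4]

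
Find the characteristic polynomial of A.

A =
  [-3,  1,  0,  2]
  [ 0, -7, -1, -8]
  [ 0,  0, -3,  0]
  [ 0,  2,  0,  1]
x^4 + 12*x^3 + 54*x^2 + 108*x + 81

Expanding det(x·I − A) (e.g. by cofactor expansion or by noting that A is similar to its Jordan form J, which has the same characteristic polynomial as A) gives
  χ_A(x) = x^4 + 12*x^3 + 54*x^2 + 108*x + 81
which factors as (x + 3)^4. The eigenvalues (with algebraic multiplicities) are λ = -3 with multiplicity 4.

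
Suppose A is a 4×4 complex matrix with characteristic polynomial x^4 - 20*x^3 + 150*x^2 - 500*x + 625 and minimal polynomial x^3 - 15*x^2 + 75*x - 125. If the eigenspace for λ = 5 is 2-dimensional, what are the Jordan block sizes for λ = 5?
Block sizes for λ = 5: [3, 1]

Step 1 — from the characteristic polynomial, algebraic multiplicity of λ = 5 is 4. From dim ker(A − (5)·I) = 2, there are exactly 2 Jordan blocks for λ = 5.
Step 2 — from the minimal polynomial, the factor (x − 5)^3 tells us the largest block for λ = 5 has size 3.
Step 3 — with total size 4, 2 blocks, and largest block 3, the block sizes (in nonincreasing order) are [3, 1].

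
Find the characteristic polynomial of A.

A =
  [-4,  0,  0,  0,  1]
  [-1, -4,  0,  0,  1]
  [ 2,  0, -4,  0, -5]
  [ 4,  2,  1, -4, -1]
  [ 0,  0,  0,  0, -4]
x^5 + 20*x^4 + 160*x^3 + 640*x^2 + 1280*x + 1024

Expanding det(x·I − A) (e.g. by cofactor expansion or by noting that A is similar to its Jordan form J, which has the same characteristic polynomial as A) gives
  χ_A(x) = x^5 + 20*x^4 + 160*x^3 + 640*x^2 + 1280*x + 1024
which factors as (x + 4)^5. The eigenvalues (with algebraic multiplicities) are λ = -4 with multiplicity 5.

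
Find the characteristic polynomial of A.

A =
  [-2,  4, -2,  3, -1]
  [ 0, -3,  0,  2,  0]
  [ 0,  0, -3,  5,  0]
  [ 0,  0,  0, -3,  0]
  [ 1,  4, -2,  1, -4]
x^5 + 15*x^4 + 90*x^3 + 270*x^2 + 405*x + 243

Expanding det(x·I − A) (e.g. by cofactor expansion or by noting that A is similar to its Jordan form J, which has the same characteristic polynomial as A) gives
  χ_A(x) = x^5 + 15*x^4 + 90*x^3 + 270*x^2 + 405*x + 243
which factors as (x + 3)^5. The eigenvalues (with algebraic multiplicities) are λ = -3 with multiplicity 5.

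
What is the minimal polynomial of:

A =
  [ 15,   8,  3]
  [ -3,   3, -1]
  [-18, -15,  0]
x^3 - 18*x^2 + 108*x - 216

The characteristic polynomial is χ_A(x) = (x - 6)^3, so the eigenvalues are known. The minimal polynomial is
  m_A(x) = Π_λ (x − λ)^{k_λ}
where k_λ is the size of the *largest* Jordan block for λ (equivalently, the smallest k with (A − λI)^k v = 0 for every generalised eigenvector v of λ).

  λ = 6: largest Jordan block has size 3, contributing (x − 6)^3

So m_A(x) = (x - 6)^3 = x^3 - 18*x^2 + 108*x - 216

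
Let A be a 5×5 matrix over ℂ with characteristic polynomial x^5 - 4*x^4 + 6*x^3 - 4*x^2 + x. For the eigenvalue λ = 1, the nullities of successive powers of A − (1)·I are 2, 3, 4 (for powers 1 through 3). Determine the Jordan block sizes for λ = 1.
Block sizes for λ = 1: [3, 1]

From the dimensions of kernels of powers, the number of Jordan blocks of size at least j is d_j − d_{j−1} where d_j = dim ker(N^j) (with d_0 = 0). Computing the differences gives [2, 1, 1].
The number of blocks of size exactly k is (#blocks of size ≥ k) − (#blocks of size ≥ k + 1), so the partition is: 1 block(s) of size 1, 1 block(s) of size 3.
In nonincreasing order the block sizes are [3, 1].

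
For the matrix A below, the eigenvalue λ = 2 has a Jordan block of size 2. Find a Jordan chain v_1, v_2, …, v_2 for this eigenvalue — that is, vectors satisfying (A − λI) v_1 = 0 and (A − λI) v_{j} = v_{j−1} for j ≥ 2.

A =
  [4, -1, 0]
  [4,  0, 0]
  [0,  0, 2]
A Jordan chain for λ = 2 of length 2:
v_1 = (2, 4, 0)ᵀ
v_2 = (1, 0, 0)ᵀ

Let N = A − (2)·I. We want v_2 with N^2 v_2 = 0 but N^1 v_2 ≠ 0; then v_{j-1} := N · v_j for j = 2, …, 2.

Pick v_2 = (1, 0, 0)ᵀ.
Then v_1 = N · v_2 = (2, 4, 0)ᵀ.

Sanity check: (A − (2)·I) v_1 = (0, 0, 0)ᵀ = 0. ✓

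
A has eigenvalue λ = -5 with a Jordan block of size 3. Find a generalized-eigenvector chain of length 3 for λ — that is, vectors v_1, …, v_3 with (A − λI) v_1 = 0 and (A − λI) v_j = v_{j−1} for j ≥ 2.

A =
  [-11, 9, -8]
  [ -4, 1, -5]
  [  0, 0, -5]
A Jordan chain for λ = -5 of length 3:
v_1 = (3, 2, 0)ᵀ
v_2 = (-8, -5, 0)ᵀ
v_3 = (0, 0, 1)ᵀ

Let N = A − (-5)·I. We want v_3 with N^3 v_3 = 0 but N^2 v_3 ≠ 0; then v_{j-1} := N · v_j for j = 3, …, 2.

Pick v_3 = (0, 0, 1)ᵀ.
Then v_2 = N · v_3 = (-8, -5, 0)ᵀ.
Then v_1 = N · v_2 = (3, 2, 0)ᵀ.

Sanity check: (A − (-5)·I) v_1 = (0, 0, 0)ᵀ = 0. ✓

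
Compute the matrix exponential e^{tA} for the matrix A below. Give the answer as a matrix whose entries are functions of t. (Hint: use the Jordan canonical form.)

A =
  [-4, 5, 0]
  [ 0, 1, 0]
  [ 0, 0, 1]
e^{tA} =
  [exp(-4*t), exp(t) - exp(-4*t), 0]
  [0, exp(t), 0]
  [0, 0, exp(t)]

Strategy: write A = P · J · P⁻¹ where J is a Jordan canonical form, so e^{tA} = P · e^{tJ} · P⁻¹, and e^{tJ} can be computed block-by-block.

A has Jordan form
J =
  [-4, 0, 0]
  [ 0, 1, 0]
  [ 0, 0, 1]
(up to reordering of blocks).

Per-block formulas:
  For a 1×1 block at λ = 1: exp(t · [1]) = [e^(1t)].
  For a 1×1 block at λ = -4: exp(t · [-4]) = [e^(-4t)].

After assembling e^{tJ} and conjugating by P, we get:

e^{tA} =
  [exp(-4*t), exp(t) - exp(-4*t), 0]
  [0, exp(t), 0]
  [0, 0, exp(t)]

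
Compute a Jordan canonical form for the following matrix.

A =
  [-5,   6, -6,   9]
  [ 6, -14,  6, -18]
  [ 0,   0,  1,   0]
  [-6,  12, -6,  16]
J_1(-2) ⊕ J_1(-2) ⊕ J_1(1) ⊕ J_1(1)

The characteristic polynomial is
  det(x·I − A) = x^4 + 2*x^3 - 3*x^2 - 4*x + 4 = (x - 1)^2*(x + 2)^2

Eigenvalues and multiplicities (the geometric multiplicity of λ is n − rank(A − λI), which equals the number of Jordan blocks for λ):
  λ = -2: algebraic multiplicity = 2, geometric multiplicity = 2
  λ = 1: algebraic multiplicity = 2, geometric multiplicity = 2

Determining the block sizes for each eigenvalue:
  λ = -2: gm = am = 2, so every block has size 1 → block sizes [1, 1]
  λ = 1: gm = am = 2, so every block has size 1 → block sizes [1, 1]

Assembling the blocks gives a Jordan form
J =
  [-2,  0, 0, 0]
  [ 0, -2, 0, 0]
  [ 0,  0, 1, 0]
  [ 0,  0, 0, 1]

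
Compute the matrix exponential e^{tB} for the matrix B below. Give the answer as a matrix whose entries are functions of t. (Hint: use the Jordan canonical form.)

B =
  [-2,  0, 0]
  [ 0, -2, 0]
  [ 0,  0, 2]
e^{tB} =
  [exp(-2*t), 0, 0]
  [0, exp(-2*t), 0]
  [0, 0, exp(2*t)]

Strategy: write B = P · J · P⁻¹ where J is a Jordan canonical form, so e^{tB} = P · e^{tJ} · P⁻¹, and e^{tJ} can be computed block-by-block.

B has Jordan form
J =
  [-2,  0, 0]
  [ 0, -2, 0]
  [ 0,  0, 2]
(up to reordering of blocks).

Per-block formulas:
  For a 1×1 block at λ = -2: exp(t · [-2]) = [e^(-2t)].
  For a 1×1 block at λ = 2: exp(t · [2]) = [e^(2t)].

After assembling e^{tJ} and conjugating by P, we get:

e^{tB} =
  [exp(-2*t), 0, 0]
  [0, exp(-2*t), 0]
  [0, 0, exp(2*t)]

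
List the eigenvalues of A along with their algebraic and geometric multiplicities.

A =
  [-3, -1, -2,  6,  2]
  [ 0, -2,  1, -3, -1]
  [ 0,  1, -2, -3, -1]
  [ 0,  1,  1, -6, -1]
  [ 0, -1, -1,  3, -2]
λ = -3: alg = 5, geom = 3

Step 1 — factor the characteristic polynomial to read off the algebraic multiplicities:
  χ_A(x) = (x + 3)^5

Step 2 — compute geometric multiplicities via the rank-nullity identity g(λ) = n − rank(A − λI):
  rank(A − (-3)·I) = 2, so dim ker(A − (-3)·I) = n − 2 = 3

Summary:
  λ = -3: algebraic multiplicity = 5, geometric multiplicity = 3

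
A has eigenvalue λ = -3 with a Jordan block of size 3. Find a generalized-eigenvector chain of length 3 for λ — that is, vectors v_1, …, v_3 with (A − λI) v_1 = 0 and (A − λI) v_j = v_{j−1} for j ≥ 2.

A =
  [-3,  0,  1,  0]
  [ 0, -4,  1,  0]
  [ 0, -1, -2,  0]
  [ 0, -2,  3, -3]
A Jordan chain for λ = -3 of length 3:
v_1 = (-1, 0, 0, -1)ᵀ
v_2 = (0, -1, -1, -2)ᵀ
v_3 = (0, 1, 0, 0)ᵀ

Let N = A − (-3)·I. We want v_3 with N^3 v_3 = 0 but N^2 v_3 ≠ 0; then v_{j-1} := N · v_j for j = 3, …, 2.

Pick v_3 = (0, 1, 0, 0)ᵀ.
Then v_2 = N · v_3 = (0, -1, -1, -2)ᵀ.
Then v_1 = N · v_2 = (-1, 0, 0, -1)ᵀ.

Sanity check: (A − (-3)·I) v_1 = (0, 0, 0, 0)ᵀ = 0. ✓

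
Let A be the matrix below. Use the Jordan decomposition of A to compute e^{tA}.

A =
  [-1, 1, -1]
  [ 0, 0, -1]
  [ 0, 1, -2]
e^{tA} =
  [exp(-t), t*exp(-t), -t*exp(-t)]
  [0, t*exp(-t) + exp(-t), -t*exp(-t)]
  [0, t*exp(-t), -t*exp(-t) + exp(-t)]

Strategy: write A = P · J · P⁻¹ where J is a Jordan canonical form, so e^{tA} = P · e^{tJ} · P⁻¹, and e^{tJ} can be computed block-by-block.

A has Jordan form
J =
  [-1,  1,  0]
  [ 0, -1,  0]
  [ 0,  0, -1]
(up to reordering of blocks).

Per-block formulas:
  For a 1×1 block at λ = -1: exp(t · [-1]) = [e^(-1t)].
  For a 2×2 Jordan block J_2(-1): exp(t · J_2(-1)) = e^(-1t)·(I + t·N), where N is the 2×2 nilpotent shift.

After assembling e^{tJ} and conjugating by P, we get:

e^{tA} =
  [exp(-t), t*exp(-t), -t*exp(-t)]
  [0, t*exp(-t) + exp(-t), -t*exp(-t)]
  [0, t*exp(-t), -t*exp(-t) + exp(-t)]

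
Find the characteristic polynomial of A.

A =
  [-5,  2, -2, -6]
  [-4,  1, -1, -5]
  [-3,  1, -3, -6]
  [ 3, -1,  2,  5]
x^4 + 2*x^3 - 2*x - 1

Expanding det(x·I − A) (e.g. by cofactor expansion or by noting that A is similar to its Jordan form J, which has the same characteristic polynomial as A) gives
  χ_A(x) = x^4 + 2*x^3 - 2*x - 1
which factors as (x - 1)*(x + 1)^3. The eigenvalues (with algebraic multiplicities) are λ = -1 with multiplicity 3, λ = 1 with multiplicity 1.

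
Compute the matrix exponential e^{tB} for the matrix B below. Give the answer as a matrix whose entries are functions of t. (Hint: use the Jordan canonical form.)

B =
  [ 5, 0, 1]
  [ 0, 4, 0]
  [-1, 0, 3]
e^{tB} =
  [t*exp(4*t) + exp(4*t), 0, t*exp(4*t)]
  [0, exp(4*t), 0]
  [-t*exp(4*t), 0, -t*exp(4*t) + exp(4*t)]

Strategy: write B = P · J · P⁻¹ where J is a Jordan canonical form, so e^{tB} = P · e^{tJ} · P⁻¹, and e^{tJ} can be computed block-by-block.

B has Jordan form
J =
  [4, 1, 0]
  [0, 4, 0]
  [0, 0, 4]
(up to reordering of blocks).

Per-block formulas:
  For a 2×2 Jordan block J_2(4): exp(t · J_2(4)) = e^(4t)·(I + t·N), where N is the 2×2 nilpotent shift.
  For a 1×1 block at λ = 4: exp(t · [4]) = [e^(4t)].

After assembling e^{tJ} and conjugating by P, we get:

e^{tB} =
  [t*exp(4*t) + exp(4*t), 0, t*exp(4*t)]
  [0, exp(4*t), 0]
  [-t*exp(4*t), 0, -t*exp(4*t) + exp(4*t)]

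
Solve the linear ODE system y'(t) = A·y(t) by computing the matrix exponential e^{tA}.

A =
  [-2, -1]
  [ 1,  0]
e^{tA} =
  [-t*exp(-t) + exp(-t), -t*exp(-t)]
  [t*exp(-t), t*exp(-t) + exp(-t)]

Strategy: write A = P · J · P⁻¹ where J is a Jordan canonical form, so e^{tA} = P · e^{tJ} · P⁻¹, and e^{tJ} can be computed block-by-block.

A has Jordan form
J =
  [-1,  1]
  [ 0, -1]
(up to reordering of blocks).

Per-block formulas:
  For a 2×2 Jordan block J_2(-1): exp(t · J_2(-1)) = e^(-1t)·(I + t·N), where N is the 2×2 nilpotent shift.

After assembling e^{tJ} and conjugating by P, we get:

e^{tA} =
  [-t*exp(-t) + exp(-t), -t*exp(-t)]
  [t*exp(-t), t*exp(-t) + exp(-t)]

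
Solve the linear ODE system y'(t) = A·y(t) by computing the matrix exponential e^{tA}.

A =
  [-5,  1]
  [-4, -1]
e^{tA} =
  [-2*t*exp(-3*t) + exp(-3*t), t*exp(-3*t)]
  [-4*t*exp(-3*t), 2*t*exp(-3*t) + exp(-3*t)]

Strategy: write A = P · J · P⁻¹ where J is a Jordan canonical form, so e^{tA} = P · e^{tJ} · P⁻¹, and e^{tJ} can be computed block-by-block.

A has Jordan form
J =
  [-3,  1]
  [ 0, -3]
(up to reordering of blocks).

Per-block formulas:
  For a 2×2 Jordan block J_2(-3): exp(t · J_2(-3)) = e^(-3t)·(I + t·N), where N is the 2×2 nilpotent shift.

After assembling e^{tJ} and conjugating by P, we get:

e^{tA} =
  [-2*t*exp(-3*t) + exp(-3*t), t*exp(-3*t)]
  [-4*t*exp(-3*t), 2*t*exp(-3*t) + exp(-3*t)]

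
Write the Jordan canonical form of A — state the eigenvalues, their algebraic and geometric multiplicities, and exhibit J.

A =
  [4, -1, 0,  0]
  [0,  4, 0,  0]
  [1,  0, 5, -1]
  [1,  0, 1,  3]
J_3(4) ⊕ J_1(4)

The characteristic polynomial is
  det(x·I − A) = x^4 - 16*x^3 + 96*x^2 - 256*x + 256 = (x - 4)^4

Eigenvalues and multiplicities (the geometric multiplicity of λ is n − rank(A − λI), which equals the number of Jordan blocks for λ):
  λ = 4: algebraic multiplicity = 4, geometric multiplicity = 2

Determining the block sizes for each eigenvalue:
  λ = 4: with am = 4 and gm = 2, the partition is not yet determined (e.g. several partitions of 4 into 2 parts exist). Let N = A − (4)·I. Computing rank(N^1) = 2, rank(N^2) = 1, rank(N^3) = 0; the number of blocks of size ≥ j is rank(N^{j−1}) − rank(N^j), giving [2, 1, 1]. So we have 1 block(s) of size 3, 1 block(s) of size 1 → block sizes [3, 1]

Assembling the blocks gives a Jordan form
J =
  [4, 1, 0, 0]
  [0, 4, 1, 0]
  [0, 0, 4, 0]
  [0, 0, 0, 4]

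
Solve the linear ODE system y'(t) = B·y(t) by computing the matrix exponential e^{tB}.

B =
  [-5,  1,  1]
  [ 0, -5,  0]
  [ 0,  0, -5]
e^{tB} =
  [exp(-5*t), t*exp(-5*t), t*exp(-5*t)]
  [0, exp(-5*t), 0]
  [0, 0, exp(-5*t)]

Strategy: write B = P · J · P⁻¹ where J is a Jordan canonical form, so e^{tB} = P · e^{tJ} · P⁻¹, and e^{tJ} can be computed block-by-block.

B has Jordan form
J =
  [-5,  1,  0]
  [ 0, -5,  0]
  [ 0,  0, -5]
(up to reordering of blocks).

Per-block formulas:
  For a 1×1 block at λ = -5: exp(t · [-5]) = [e^(-5t)].
  For a 2×2 Jordan block J_2(-5): exp(t · J_2(-5)) = e^(-5t)·(I + t·N), where N is the 2×2 nilpotent shift.

After assembling e^{tJ} and conjugating by P, we get:

e^{tB} =
  [exp(-5*t), t*exp(-5*t), t*exp(-5*t)]
  [0, exp(-5*t), 0]
  [0, 0, exp(-5*t)]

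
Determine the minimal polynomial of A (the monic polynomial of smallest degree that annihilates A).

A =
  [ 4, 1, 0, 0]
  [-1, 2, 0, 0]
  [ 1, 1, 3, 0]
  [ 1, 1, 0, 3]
x^2 - 6*x + 9

The characteristic polynomial is χ_A(x) = (x - 3)^4, so the eigenvalues are known. The minimal polynomial is
  m_A(x) = Π_λ (x − λ)^{k_λ}
where k_λ is the size of the *largest* Jordan block for λ (equivalently, the smallest k with (A − λI)^k v = 0 for every generalised eigenvector v of λ).

  λ = 3: largest Jordan block has size 2, contributing (x − 3)^2

So m_A(x) = (x - 3)^2 = x^2 - 6*x + 9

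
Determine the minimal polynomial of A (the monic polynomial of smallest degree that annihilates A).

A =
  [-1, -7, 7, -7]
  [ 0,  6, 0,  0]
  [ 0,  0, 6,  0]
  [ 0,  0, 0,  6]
x^2 - 5*x - 6

The characteristic polynomial is χ_A(x) = (x - 6)^3*(x + 1), so the eigenvalues are known. The minimal polynomial is
  m_A(x) = Π_λ (x − λ)^{k_λ}
where k_λ is the size of the *largest* Jordan block for λ (equivalently, the smallest k with (A − λI)^k v = 0 for every generalised eigenvector v of λ).

  λ = -1: largest Jordan block has size 1, contributing (x + 1)
  λ = 6: largest Jordan block has size 1, contributing (x − 6)

So m_A(x) = (x - 6)*(x + 1) = x^2 - 5*x - 6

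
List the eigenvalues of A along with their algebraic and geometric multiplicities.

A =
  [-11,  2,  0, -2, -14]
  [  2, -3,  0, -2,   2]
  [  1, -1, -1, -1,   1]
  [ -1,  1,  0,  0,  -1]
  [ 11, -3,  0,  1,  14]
λ = -1: alg = 4, geom = 3; λ = 3: alg = 1, geom = 1

Step 1 — factor the characteristic polynomial to read off the algebraic multiplicities:
  χ_A(x) = (x - 3)*(x + 1)^4

Step 2 — compute geometric multiplicities via the rank-nullity identity g(λ) = n − rank(A − λI):
  rank(A − (-1)·I) = 2, so dim ker(A − (-1)·I) = n − 2 = 3
  rank(A − (3)·I) = 4, so dim ker(A − (3)·I) = n − 4 = 1

Summary:
  λ = -1: algebraic multiplicity = 4, geometric multiplicity = 3
  λ = 3: algebraic multiplicity = 1, geometric multiplicity = 1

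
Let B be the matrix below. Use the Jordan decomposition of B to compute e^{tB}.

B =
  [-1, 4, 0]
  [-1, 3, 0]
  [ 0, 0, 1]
e^{tB} =
  [-2*t*exp(t) + exp(t), 4*t*exp(t), 0]
  [-t*exp(t), 2*t*exp(t) + exp(t), 0]
  [0, 0, exp(t)]

Strategy: write B = P · J · P⁻¹ where J is a Jordan canonical form, so e^{tB} = P · e^{tJ} · P⁻¹, and e^{tJ} can be computed block-by-block.

B has Jordan form
J =
  [1, 1, 0]
  [0, 1, 0]
  [0, 0, 1]
(up to reordering of blocks).

Per-block formulas:
  For a 2×2 Jordan block J_2(1): exp(t · J_2(1)) = e^(1t)·(I + t·N), where N is the 2×2 nilpotent shift.
  For a 1×1 block at λ = 1: exp(t · [1]) = [e^(1t)].

After assembling e^{tJ} and conjugating by P, we get:

e^{tB} =
  [-2*t*exp(t) + exp(t), 4*t*exp(t), 0]
  [-t*exp(t), 2*t*exp(t) + exp(t), 0]
  [0, 0, exp(t)]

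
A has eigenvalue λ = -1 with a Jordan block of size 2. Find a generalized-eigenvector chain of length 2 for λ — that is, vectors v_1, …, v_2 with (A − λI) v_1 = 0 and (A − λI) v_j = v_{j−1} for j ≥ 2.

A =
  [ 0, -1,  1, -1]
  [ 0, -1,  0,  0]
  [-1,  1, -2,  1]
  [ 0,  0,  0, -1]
A Jordan chain for λ = -1 of length 2:
v_1 = (1, 0, -1, 0)ᵀ
v_2 = (1, 0, 0, 0)ᵀ

Let N = A − (-1)·I. We want v_2 with N^2 v_2 = 0 but N^1 v_2 ≠ 0; then v_{j-1} := N · v_j for j = 2, …, 2.

Pick v_2 = (1, 0, 0, 0)ᵀ.
Then v_1 = N · v_2 = (1, 0, -1, 0)ᵀ.

Sanity check: (A − (-1)·I) v_1 = (0, 0, 0, 0)ᵀ = 0. ✓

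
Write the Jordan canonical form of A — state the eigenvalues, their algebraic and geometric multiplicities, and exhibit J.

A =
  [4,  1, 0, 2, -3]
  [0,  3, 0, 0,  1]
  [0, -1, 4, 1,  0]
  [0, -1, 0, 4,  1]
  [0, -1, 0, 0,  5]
J_2(4) ⊕ J_2(4) ⊕ J_1(4)

The characteristic polynomial is
  det(x·I − A) = x^5 - 20*x^4 + 160*x^3 - 640*x^2 + 1280*x - 1024 = (x - 4)^5

Eigenvalues and multiplicities (the geometric multiplicity of λ is n − rank(A − λI), which equals the number of Jordan blocks for λ):
  λ = 4: algebraic multiplicity = 5, geometric multiplicity = 3

Determining the block sizes for each eigenvalue:
  λ = 4: with am = 5 and gm = 3, the partition is not yet determined (e.g. several partitions of 5 into 3 parts exist). Let N = A − (4)·I. Computing rank(N^1) = 2, rank(N^2) = 0; the number of blocks of size ≥ j is rank(N^{j−1}) − rank(N^j), giving [3, 2]. So we have 2 block(s) of size 2, 1 block(s) of size 1 → block sizes [2, 2, 1]

Assembling the blocks gives a Jordan form
J =
  [4, 1, 0, 0, 0]
  [0, 4, 0, 0, 0]
  [0, 0, 4, 1, 0]
  [0, 0, 0, 4, 0]
  [0, 0, 0, 0, 4]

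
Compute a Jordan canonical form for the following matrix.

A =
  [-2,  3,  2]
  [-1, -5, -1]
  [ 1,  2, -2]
J_3(-3)

The characteristic polynomial is
  det(x·I − A) = x^3 + 9*x^2 + 27*x + 27 = (x + 3)^3

Eigenvalues and multiplicities (the geometric multiplicity of λ is n − rank(A − λI), which equals the number of Jordan blocks for λ):
  λ = -3: algebraic multiplicity = 3, geometric multiplicity = 1

Determining the block sizes for each eigenvalue:
  λ = -3: one block (gm = 1), so the single block has size am = 3 → block sizes [3]

Assembling the blocks gives a Jordan form
J =
  [-3,  1,  0]
  [ 0, -3,  1]
  [ 0,  0, -3]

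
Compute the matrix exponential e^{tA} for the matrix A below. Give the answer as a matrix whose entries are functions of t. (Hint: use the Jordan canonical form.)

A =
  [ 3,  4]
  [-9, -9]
e^{tA} =
  [6*t*exp(-3*t) + exp(-3*t), 4*t*exp(-3*t)]
  [-9*t*exp(-3*t), -6*t*exp(-3*t) + exp(-3*t)]

Strategy: write A = P · J · P⁻¹ where J is a Jordan canonical form, so e^{tA} = P · e^{tJ} · P⁻¹, and e^{tJ} can be computed block-by-block.

A has Jordan form
J =
  [-3,  1]
  [ 0, -3]
(up to reordering of blocks).

Per-block formulas:
  For a 2×2 Jordan block J_2(-3): exp(t · J_2(-3)) = e^(-3t)·(I + t·N), where N is the 2×2 nilpotent shift.

After assembling e^{tJ} and conjugating by P, we get:

e^{tA} =
  [6*t*exp(-3*t) + exp(-3*t), 4*t*exp(-3*t)]
  [-9*t*exp(-3*t), -6*t*exp(-3*t) + exp(-3*t)]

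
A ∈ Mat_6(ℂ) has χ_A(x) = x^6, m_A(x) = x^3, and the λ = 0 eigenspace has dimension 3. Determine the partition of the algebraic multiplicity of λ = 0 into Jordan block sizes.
Block sizes for λ = 0: [3, 2, 1]

Step 1 — from the characteristic polynomial, algebraic multiplicity of λ = 0 is 6. From dim ker(A − (0)·I) = 3, there are exactly 3 Jordan blocks for λ = 0.
Step 2 — from the minimal polynomial, the factor (x − 0)^3 tells us the largest block for λ = 0 has size 3.
Step 3 — with total size 6, 3 blocks, and largest block 3, the block sizes (in nonincreasing order) are [3, 2, 1].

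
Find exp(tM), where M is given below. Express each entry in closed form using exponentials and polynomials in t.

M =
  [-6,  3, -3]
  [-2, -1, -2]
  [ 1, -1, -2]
e^{tM} =
  [-3*t*exp(-3*t) + exp(-3*t), 3*t*exp(-3*t), -3*t*exp(-3*t)]
  [-2*t*exp(-3*t), 2*t*exp(-3*t) + exp(-3*t), -2*t*exp(-3*t)]
  [t*exp(-3*t), -t*exp(-3*t), t*exp(-3*t) + exp(-3*t)]

Strategy: write M = P · J · P⁻¹ where J is a Jordan canonical form, so e^{tM} = P · e^{tJ} · P⁻¹, and e^{tJ} can be computed block-by-block.

M has Jordan form
J =
  [-3,  1,  0]
  [ 0, -3,  0]
  [ 0,  0, -3]
(up to reordering of blocks).

Per-block formulas:
  For a 2×2 Jordan block J_2(-3): exp(t · J_2(-3)) = e^(-3t)·(I + t·N), where N is the 2×2 nilpotent shift.
  For a 1×1 block at λ = -3: exp(t · [-3]) = [e^(-3t)].

After assembling e^{tJ} and conjugating by P, we get:

e^{tM} =
  [-3*t*exp(-3*t) + exp(-3*t), 3*t*exp(-3*t), -3*t*exp(-3*t)]
  [-2*t*exp(-3*t), 2*t*exp(-3*t) + exp(-3*t), -2*t*exp(-3*t)]
  [t*exp(-3*t), -t*exp(-3*t), t*exp(-3*t) + exp(-3*t)]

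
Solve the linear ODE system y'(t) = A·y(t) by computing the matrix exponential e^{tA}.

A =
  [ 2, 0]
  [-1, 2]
e^{tA} =
  [exp(2*t), 0]
  [-t*exp(2*t), exp(2*t)]

Strategy: write A = P · J · P⁻¹ where J is a Jordan canonical form, so e^{tA} = P · e^{tJ} · P⁻¹, and e^{tJ} can be computed block-by-block.

A has Jordan form
J =
  [2, 1]
  [0, 2]
(up to reordering of blocks).

Per-block formulas:
  For a 2×2 Jordan block J_2(2): exp(t · J_2(2)) = e^(2t)·(I + t·N), where N is the 2×2 nilpotent shift.

After assembling e^{tJ} and conjugating by P, we get:

e^{tA} =
  [exp(2*t), 0]
  [-t*exp(2*t), exp(2*t)]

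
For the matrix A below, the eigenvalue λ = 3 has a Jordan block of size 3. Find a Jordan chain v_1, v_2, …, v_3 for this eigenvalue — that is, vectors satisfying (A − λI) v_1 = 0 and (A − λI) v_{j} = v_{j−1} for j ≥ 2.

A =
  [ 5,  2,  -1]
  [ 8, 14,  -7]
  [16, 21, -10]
A Jordan chain for λ = 3 of length 3:
v_1 = (4, -8, -8)ᵀ
v_2 = (2, 8, 16)ᵀ
v_3 = (1, 0, 0)ᵀ

Let N = A − (3)·I. We want v_3 with N^3 v_3 = 0 but N^2 v_3 ≠ 0; then v_{j-1} := N · v_j for j = 3, …, 2.

Pick v_3 = (1, 0, 0)ᵀ.
Then v_2 = N · v_3 = (2, 8, 16)ᵀ.
Then v_1 = N · v_2 = (4, -8, -8)ᵀ.

Sanity check: (A − (3)·I) v_1 = (0, 0, 0)ᵀ = 0. ✓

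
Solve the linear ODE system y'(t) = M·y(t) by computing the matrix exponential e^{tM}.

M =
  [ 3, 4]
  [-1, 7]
e^{tM} =
  [-2*t*exp(5*t) + exp(5*t), 4*t*exp(5*t)]
  [-t*exp(5*t), 2*t*exp(5*t) + exp(5*t)]

Strategy: write M = P · J · P⁻¹ where J is a Jordan canonical form, so e^{tM} = P · e^{tJ} · P⁻¹, and e^{tJ} can be computed block-by-block.

M has Jordan form
J =
  [5, 1]
  [0, 5]
(up to reordering of blocks).

Per-block formulas:
  For a 2×2 Jordan block J_2(5): exp(t · J_2(5)) = e^(5t)·(I + t·N), where N is the 2×2 nilpotent shift.

After assembling e^{tJ} and conjugating by P, we get:

e^{tM} =
  [-2*t*exp(5*t) + exp(5*t), 4*t*exp(5*t)]
  [-t*exp(5*t), 2*t*exp(5*t) + exp(5*t)]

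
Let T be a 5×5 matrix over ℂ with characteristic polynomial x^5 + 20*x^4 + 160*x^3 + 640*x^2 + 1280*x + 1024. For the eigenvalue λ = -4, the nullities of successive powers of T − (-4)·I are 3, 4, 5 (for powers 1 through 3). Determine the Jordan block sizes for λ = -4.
Block sizes for λ = -4: [3, 1, 1]

From the dimensions of kernels of powers, the number of Jordan blocks of size at least j is d_j − d_{j−1} where d_j = dim ker(N^j) (with d_0 = 0). Computing the differences gives [3, 1, 1].
The number of blocks of size exactly k is (#blocks of size ≥ k) − (#blocks of size ≥ k + 1), so the partition is: 2 block(s) of size 1, 1 block(s) of size 3.
In nonincreasing order the block sizes are [3, 1, 1].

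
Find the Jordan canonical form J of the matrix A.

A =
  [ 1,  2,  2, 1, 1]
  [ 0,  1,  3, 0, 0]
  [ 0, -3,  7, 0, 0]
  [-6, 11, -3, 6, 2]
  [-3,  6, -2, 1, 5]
J_3(4) ⊕ J_1(4) ⊕ J_1(4)

The characteristic polynomial is
  det(x·I − A) = x^5 - 20*x^4 + 160*x^3 - 640*x^2 + 1280*x - 1024 = (x - 4)^5

Eigenvalues and multiplicities (the geometric multiplicity of λ is n − rank(A − λI), which equals the number of Jordan blocks for λ):
  λ = 4: algebraic multiplicity = 5, geometric multiplicity = 3

Determining the block sizes for each eigenvalue:
  λ = 4: with am = 5 and gm = 3, the partition is not yet determined (e.g. several partitions of 5 into 3 parts exist). Let N = A − (4)·I. Computing rank(N^1) = 2, rank(N^2) = 1, rank(N^3) = 0; the number of blocks of size ≥ j is rank(N^{j−1}) − rank(N^j), giving [3, 1, 1]. So we have 1 block(s) of size 3, 2 block(s) of size 1 → block sizes [3, 1, 1]

Assembling the blocks gives a Jordan form
J =
  [4, 1, 0, 0, 0]
  [0, 4, 1, 0, 0]
  [0, 0, 4, 0, 0]
  [0, 0, 0, 4, 0]
  [0, 0, 0, 0, 4]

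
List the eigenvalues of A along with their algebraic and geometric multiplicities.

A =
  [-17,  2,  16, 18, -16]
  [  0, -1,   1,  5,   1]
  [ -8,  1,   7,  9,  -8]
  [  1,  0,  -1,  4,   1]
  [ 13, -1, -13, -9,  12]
λ = -1: alg = 3, geom = 1; λ = 4: alg = 2, geom = 1

Step 1 — factor the characteristic polynomial to read off the algebraic multiplicities:
  χ_A(x) = (x - 4)^2*(x + 1)^3

Step 2 — compute geometric multiplicities via the rank-nullity identity g(λ) = n − rank(A − λI):
  rank(A − (-1)·I) = 4, so dim ker(A − (-1)·I) = n − 4 = 1
  rank(A − (4)·I) = 4, so dim ker(A − (4)·I) = n − 4 = 1

Summary:
  λ = -1: algebraic multiplicity = 3, geometric multiplicity = 1
  λ = 4: algebraic multiplicity = 2, geometric multiplicity = 1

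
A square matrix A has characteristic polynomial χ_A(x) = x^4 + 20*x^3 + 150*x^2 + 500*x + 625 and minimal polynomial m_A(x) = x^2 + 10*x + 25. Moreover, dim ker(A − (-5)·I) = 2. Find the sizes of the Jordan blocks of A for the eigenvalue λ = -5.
Block sizes for λ = -5: [2, 2]

Step 1 — from the characteristic polynomial, algebraic multiplicity of λ = -5 is 4. From dim ker(A − (-5)·I) = 2, there are exactly 2 Jordan blocks for λ = -5.
Step 2 — from the minimal polynomial, the factor (x + 5)^2 tells us the largest block for λ = -5 has size 2.
Step 3 — with total size 4, 2 blocks, and largest block 2, the block sizes (in nonincreasing order) are [2, 2].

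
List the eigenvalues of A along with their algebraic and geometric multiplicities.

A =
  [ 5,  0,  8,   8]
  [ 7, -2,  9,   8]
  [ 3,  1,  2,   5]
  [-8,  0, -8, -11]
λ = -3: alg = 1, geom = 1; λ = -1: alg = 3, geom = 1

Step 1 — factor the characteristic polynomial to read off the algebraic multiplicities:
  χ_A(x) = (x + 1)^3*(x + 3)

Step 2 — compute geometric multiplicities via the rank-nullity identity g(λ) = n − rank(A − λI):
  rank(A − (-3)·I) = 3, so dim ker(A − (-3)·I) = n − 3 = 1
  rank(A − (-1)·I) = 3, so dim ker(A − (-1)·I) = n − 3 = 1

Summary:
  λ = -3: algebraic multiplicity = 1, geometric multiplicity = 1
  λ = -1: algebraic multiplicity = 3, geometric multiplicity = 1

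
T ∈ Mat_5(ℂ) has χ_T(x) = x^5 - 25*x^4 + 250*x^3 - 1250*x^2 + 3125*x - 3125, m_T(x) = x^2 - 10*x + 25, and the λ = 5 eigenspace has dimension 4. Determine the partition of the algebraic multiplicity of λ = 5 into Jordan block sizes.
Block sizes for λ = 5: [2, 1, 1, 1]

Step 1 — from the characteristic polynomial, algebraic multiplicity of λ = 5 is 5. From dim ker(T − (5)·I) = 4, there are exactly 4 Jordan blocks for λ = 5.
Step 2 — from the minimal polynomial, the factor (x − 5)^2 tells us the largest block for λ = 5 has size 2.
Step 3 — with total size 5, 4 blocks, and largest block 2, the block sizes (in nonincreasing order) are [2, 1, 1, 1].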